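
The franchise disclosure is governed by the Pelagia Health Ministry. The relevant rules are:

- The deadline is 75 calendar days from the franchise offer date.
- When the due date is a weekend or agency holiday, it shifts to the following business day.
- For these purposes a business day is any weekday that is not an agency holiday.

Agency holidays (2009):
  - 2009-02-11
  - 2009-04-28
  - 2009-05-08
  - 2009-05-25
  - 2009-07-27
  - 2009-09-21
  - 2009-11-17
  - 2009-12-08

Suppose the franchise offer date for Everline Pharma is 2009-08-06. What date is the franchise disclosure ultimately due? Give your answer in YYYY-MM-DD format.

2009-10-20

Adding 75 calendar days to 2009-08-06 gives 2009-10-20.
2009-10-20 is a Tuesday and not a listed holiday, so it stands.
So the filing is due 2009-10-20.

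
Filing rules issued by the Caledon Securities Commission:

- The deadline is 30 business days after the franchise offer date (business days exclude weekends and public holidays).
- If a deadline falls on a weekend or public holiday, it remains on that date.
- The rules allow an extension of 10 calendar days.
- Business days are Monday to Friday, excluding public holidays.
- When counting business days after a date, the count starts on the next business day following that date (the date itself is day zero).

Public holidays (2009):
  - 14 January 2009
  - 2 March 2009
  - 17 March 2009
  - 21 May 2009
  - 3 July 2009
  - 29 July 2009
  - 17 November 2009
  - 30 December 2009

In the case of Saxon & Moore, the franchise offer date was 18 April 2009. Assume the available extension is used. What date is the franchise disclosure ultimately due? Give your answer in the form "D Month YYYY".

Counting 30 business days after 18 April 2009 (skipping weekends and listed holidays) reaches 1 June 2009.
1 June 2009 is a Monday; no weekend or holiday adjustment applies.
The 10-calendar-day extension moves the deadline from 1 June 2009 to 11 June 2009.
11 June 2009 is a Thursday; no weekend or holiday adjustment applies.
So the filing is due 11 June 2009.

11 June 2009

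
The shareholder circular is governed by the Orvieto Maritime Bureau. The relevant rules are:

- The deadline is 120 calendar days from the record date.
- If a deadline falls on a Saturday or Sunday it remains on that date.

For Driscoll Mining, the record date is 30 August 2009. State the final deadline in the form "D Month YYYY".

28 December 2009

From 30 August 2009, 120 calendar days later is 28 December 2009.
28 December 2009 is a Monday; no weekend or holiday adjustment applies.
Deadline: 28 December 2009.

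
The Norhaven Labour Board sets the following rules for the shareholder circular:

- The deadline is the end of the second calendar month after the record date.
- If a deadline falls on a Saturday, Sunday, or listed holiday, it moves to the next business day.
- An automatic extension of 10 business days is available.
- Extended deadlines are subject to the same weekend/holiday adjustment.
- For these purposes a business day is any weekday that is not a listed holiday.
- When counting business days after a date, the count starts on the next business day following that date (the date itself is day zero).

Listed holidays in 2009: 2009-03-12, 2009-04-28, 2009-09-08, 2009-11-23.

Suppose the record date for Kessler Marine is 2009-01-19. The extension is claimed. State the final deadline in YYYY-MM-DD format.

The second month after 2009-01-19 is March 2009, whose last day is 2009-03-31.
2009-03-31 (Tuesday) is already a business day.
The 10-business-day extension runs from 2009-03-31 to 2009-04-14.
2009-04-14 (Tuesday) is already a business day.
So the filing is due 2009-04-14.

2009-04-14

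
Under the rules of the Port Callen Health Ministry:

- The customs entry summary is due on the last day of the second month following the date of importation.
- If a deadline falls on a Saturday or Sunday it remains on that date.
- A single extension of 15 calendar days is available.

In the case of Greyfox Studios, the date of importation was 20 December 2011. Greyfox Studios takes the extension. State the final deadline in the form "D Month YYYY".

15 March 2012

2 months after 20 December 2011 is February 2012; that month ends on 29 February 2012.
29 February 2012 is a Wednesday; no weekend or holiday adjustment applies.
Add the 15 calendar-day extension to 29 February 2012: 15 March 2012.
No adjustment is made for weekends or holidays, so 15 March 2012 stands.
The final due date is 15 March 2012.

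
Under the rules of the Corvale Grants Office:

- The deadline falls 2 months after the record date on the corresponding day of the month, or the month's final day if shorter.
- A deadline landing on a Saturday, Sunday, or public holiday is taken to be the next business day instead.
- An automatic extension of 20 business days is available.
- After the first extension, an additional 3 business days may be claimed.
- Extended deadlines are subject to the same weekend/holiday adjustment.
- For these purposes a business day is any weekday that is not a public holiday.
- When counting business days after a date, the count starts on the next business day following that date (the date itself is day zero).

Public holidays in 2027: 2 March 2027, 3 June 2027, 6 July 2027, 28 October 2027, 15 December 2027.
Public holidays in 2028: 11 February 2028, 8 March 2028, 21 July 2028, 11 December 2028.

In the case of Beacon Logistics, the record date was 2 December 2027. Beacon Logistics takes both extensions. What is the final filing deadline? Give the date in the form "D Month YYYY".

7 March 2028

2 months after 2 December 2027, on the same day of the month, is 2 February 2028.
2 February 2028 is a Wednesday and not a listed holiday, so it stands.
The 20-business-day extension runs from 2 February 2028 to 2 March 2028.
Since 2 March 2028 is a Thursday and not a holiday, the date is unchanged.
The 3-business-day extension runs from 2 March 2028 to 7 March 2028.
7 March 2028 falls on a Tuesday, which is a business day, so no adjustment is needed.
Deadline: 7 March 2028.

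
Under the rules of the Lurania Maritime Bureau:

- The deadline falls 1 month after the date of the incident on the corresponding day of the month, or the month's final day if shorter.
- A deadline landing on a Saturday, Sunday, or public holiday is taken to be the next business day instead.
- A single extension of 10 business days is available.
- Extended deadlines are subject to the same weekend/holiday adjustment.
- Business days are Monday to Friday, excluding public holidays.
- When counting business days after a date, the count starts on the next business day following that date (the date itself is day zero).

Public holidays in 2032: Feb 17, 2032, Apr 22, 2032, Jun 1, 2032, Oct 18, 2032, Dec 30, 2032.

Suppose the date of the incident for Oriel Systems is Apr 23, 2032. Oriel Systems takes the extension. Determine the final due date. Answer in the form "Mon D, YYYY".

Moving 1 month forward from Apr 23, 2032 on the corresponding day gives May 23, 2032.
May 23, 2032 is a Sunday, so it moves to the next business day, May 24, 2032 (Monday).
Counting 10 further business days from May 24, 2032 reaches Jun 8, 2032.
Since Jun 8, 2032 is a Tuesday and not a holiday, the date is unchanged.
The final due date is Jun 8, 2032.

Jun 8, 2032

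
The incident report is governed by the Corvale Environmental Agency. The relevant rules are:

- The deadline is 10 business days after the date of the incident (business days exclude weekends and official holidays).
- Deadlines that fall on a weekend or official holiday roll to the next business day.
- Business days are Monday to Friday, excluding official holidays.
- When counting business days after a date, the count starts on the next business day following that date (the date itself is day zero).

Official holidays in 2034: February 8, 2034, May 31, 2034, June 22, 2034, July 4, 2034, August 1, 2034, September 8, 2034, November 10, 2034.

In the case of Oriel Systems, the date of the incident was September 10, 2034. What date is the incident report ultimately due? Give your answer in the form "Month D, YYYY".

Starting the day after September 10, 2034 and counting 10 business days lands on September 22, 2034.
September 22, 2034 (Friday) is already a business day.
Deadline: September 22, 2034.

September 22, 2034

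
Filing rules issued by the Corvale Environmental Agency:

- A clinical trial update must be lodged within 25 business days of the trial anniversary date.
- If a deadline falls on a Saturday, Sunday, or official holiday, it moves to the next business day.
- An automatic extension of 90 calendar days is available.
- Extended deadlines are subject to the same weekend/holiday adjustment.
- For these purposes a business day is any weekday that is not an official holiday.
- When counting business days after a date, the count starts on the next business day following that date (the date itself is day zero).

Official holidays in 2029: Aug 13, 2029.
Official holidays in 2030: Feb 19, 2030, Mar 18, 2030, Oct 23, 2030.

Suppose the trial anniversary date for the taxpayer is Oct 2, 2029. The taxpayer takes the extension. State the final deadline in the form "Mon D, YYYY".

Feb 4, 2030

Starting the day after Oct 2, 2029 and counting 25 business days lands on Nov 6, 2029.
Nov 6, 2029 falls on a Tuesday, which is a business day, so no adjustment is needed.
The 90-calendar-day extension moves the deadline from Nov 6, 2029 to Feb 4, 2030.
Feb 4, 2030 is a Monday and not a listed holiday, so it stands.
Deadline: Feb 4, 2030.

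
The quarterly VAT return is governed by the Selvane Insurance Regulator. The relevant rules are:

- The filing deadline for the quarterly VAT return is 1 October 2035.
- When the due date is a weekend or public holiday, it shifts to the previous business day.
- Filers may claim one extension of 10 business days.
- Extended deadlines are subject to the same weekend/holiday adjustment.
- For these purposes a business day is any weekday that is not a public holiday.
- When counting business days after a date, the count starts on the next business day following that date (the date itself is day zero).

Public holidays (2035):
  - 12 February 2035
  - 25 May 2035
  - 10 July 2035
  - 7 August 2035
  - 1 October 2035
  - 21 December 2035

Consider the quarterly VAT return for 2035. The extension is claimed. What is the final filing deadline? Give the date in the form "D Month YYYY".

15 October 2035

The stated deadline is 1 October 2035.
1 October 2035 is a listed holiday; the preceding business day is 28 September 2035 (Friday).
The 10-business-day extension runs from 28 September 2035 to 15 October 2035.
Since 15 October 2035 is a Monday and not a holiday, the date is unchanged.
Final deadline: 15 October 2035.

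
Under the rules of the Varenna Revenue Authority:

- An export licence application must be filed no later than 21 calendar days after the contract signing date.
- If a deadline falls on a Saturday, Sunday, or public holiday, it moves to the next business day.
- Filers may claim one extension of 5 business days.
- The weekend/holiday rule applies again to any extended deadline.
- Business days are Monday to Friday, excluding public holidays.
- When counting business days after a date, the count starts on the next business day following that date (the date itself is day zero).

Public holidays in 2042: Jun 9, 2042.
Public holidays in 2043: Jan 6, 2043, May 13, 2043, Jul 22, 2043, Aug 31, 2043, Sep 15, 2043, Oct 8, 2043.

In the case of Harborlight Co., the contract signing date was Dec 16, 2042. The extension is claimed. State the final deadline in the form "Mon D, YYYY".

Jan 14, 2043

Adding 21 calendar days to Dec 16, 2042 gives Jan 6, 2043.
Jan 6, 2043 is a listed holiday, so it moves to the next business day, Jan 7, 2043 (Wednesday).
The 5-business-day extension runs from Jan 7, 2043 to Jan 14, 2043.
Jan 14, 2043 is a Wednesday and not a listed holiday, so it stands.
Final deadline: Jan 14, 2043.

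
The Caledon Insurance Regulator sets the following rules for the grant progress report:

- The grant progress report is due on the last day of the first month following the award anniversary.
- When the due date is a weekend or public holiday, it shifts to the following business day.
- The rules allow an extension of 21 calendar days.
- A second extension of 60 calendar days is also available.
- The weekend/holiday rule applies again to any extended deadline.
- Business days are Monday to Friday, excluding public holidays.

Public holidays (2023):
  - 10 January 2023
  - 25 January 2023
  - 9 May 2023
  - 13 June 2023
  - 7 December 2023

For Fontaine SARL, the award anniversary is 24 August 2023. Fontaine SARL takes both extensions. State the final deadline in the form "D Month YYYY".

1 month after 24 August 2023 is September 2023; that month ends on 30 September 2023.
Because 30 September 2023 is a Saturday, the deadline becomes 2 October 2023 (Monday).
The 21-calendar-day extension moves the deadline from 2 October 2023 to 23 October 2023.
23 October 2023 falls on a Monday, which is a business day, so no adjustment is needed.
Add the 60 calendar-day extension to 23 October 2023: 22 December 2023.
22 December 2023 falls on a Friday, which is a business day, so no adjustment is needed.
So the filing is due 22 December 2023.

22 December 2023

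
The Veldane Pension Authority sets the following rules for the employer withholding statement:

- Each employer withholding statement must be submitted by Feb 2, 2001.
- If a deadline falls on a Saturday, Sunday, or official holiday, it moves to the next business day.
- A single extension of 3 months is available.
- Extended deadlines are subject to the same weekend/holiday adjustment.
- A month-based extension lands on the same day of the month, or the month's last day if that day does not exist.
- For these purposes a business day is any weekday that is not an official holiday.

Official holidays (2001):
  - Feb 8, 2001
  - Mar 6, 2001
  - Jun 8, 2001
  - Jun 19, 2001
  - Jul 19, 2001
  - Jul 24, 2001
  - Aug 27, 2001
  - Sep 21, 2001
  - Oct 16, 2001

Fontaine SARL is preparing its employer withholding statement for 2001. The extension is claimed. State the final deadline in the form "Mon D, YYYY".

May 2, 2001

The stated deadline is Feb 2, 2001.
Feb 2, 2001 (Friday) is already a business day.
Add 3 months to Feb 2, 2001: May 2, 2001.
May 2, 2001 falls on a Wednesday, which is a business day, so no adjustment is needed.
Final deadline: May 2, 2001.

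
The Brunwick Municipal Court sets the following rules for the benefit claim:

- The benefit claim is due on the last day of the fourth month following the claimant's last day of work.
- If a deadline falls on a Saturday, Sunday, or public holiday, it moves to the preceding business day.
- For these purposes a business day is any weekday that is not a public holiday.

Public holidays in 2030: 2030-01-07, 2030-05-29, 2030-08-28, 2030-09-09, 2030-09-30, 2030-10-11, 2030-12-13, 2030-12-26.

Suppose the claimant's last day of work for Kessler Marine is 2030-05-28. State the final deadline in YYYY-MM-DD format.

The fourth month after 2030-05-28 is September 2030, whose last day is 2030-09-30.
2030-09-30 is a listed holiday; the preceding business day is 2030-09-27 (Friday).
Deadline: 2030-09-27.

2030-09-27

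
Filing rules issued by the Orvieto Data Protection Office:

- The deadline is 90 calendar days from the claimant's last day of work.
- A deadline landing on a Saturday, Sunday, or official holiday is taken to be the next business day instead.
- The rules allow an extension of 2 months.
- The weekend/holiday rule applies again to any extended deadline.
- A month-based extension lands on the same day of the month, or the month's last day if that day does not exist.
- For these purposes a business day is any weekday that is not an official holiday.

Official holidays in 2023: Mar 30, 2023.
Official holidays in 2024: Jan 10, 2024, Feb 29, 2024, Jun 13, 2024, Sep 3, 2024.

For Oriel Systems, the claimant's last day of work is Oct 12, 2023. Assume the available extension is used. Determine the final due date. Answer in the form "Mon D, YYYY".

Mar 11, 2024

Trigger date Oct 12, 2023 + 90 calendar days = Jan 10, 2024.
Jan 10, 2024 falls on a listed holiday. Rolling to the next business day gives Jan 11, 2024, a Thursday.
The 2 months extension carries Jan 11, 2024 to Mar 11, 2024.
Mar 11, 2024 falls on a Monday, which is a business day, so no adjustment is needed.
The final due date is Mar 11, 2024.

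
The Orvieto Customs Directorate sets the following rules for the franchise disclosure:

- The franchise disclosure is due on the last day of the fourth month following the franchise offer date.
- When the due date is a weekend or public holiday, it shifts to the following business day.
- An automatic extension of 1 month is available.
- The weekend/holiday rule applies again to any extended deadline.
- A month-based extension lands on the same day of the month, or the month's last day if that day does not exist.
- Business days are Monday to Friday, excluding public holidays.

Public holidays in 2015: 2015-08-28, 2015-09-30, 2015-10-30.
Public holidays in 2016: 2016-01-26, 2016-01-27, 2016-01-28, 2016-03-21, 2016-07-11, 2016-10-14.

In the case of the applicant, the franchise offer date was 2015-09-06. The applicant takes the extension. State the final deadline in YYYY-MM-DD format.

2016-03-01

4 months after 2015-09-06 falls in January 2016; the last day of that month is 2016-01-31.
Because 2016-01-31 is a Sunday, the deadline becomes 2016-02-01 (Monday).
Add 1 month to 2016-02-01: 2016-03-01.
Since 2016-03-01 is a Tuesday and not a holiday, the date is unchanged.
The final due date is 2016-03-01.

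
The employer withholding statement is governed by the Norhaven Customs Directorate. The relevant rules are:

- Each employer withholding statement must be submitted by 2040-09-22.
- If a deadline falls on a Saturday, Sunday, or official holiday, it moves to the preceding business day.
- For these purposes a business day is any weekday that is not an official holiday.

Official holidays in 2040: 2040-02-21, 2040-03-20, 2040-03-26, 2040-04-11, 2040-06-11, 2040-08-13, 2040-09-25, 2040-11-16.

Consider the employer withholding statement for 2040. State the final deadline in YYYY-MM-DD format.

The stated deadline is 2040-09-22.
2040-09-22 falls on a Saturday. Rolling to the preceding business day gives 2040-09-21, a Friday.
So the filing is due 2040-09-21.

2040-09-21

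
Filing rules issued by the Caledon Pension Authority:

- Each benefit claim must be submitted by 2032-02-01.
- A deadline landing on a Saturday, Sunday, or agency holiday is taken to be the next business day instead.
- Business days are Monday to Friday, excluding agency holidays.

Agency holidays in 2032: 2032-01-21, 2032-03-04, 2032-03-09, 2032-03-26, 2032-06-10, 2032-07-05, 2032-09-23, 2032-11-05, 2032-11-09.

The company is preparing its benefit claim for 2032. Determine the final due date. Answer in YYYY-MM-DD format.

Start from the fixed due date, 2032-02-01.
2032-02-01 is a Sunday; the next business day is 2032-02-02 (Monday).
So the filing is due 2032-02-02.

2032-02-02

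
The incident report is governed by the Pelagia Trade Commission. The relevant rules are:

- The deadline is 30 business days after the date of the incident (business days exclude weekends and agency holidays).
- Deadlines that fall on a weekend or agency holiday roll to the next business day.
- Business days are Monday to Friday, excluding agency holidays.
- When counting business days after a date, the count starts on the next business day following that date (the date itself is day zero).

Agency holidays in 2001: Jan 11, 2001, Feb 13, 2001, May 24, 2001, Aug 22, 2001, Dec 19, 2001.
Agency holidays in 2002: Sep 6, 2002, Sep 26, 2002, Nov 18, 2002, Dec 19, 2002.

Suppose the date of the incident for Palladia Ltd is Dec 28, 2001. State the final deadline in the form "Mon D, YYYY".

Counting 30 business days after Dec 28, 2001 (skipping weekends and listed holidays) reaches Feb 8, 2002.
Feb 8, 2002 (Friday) is already a business day.
Deadline: Feb 8, 2002.

Feb 8, 2002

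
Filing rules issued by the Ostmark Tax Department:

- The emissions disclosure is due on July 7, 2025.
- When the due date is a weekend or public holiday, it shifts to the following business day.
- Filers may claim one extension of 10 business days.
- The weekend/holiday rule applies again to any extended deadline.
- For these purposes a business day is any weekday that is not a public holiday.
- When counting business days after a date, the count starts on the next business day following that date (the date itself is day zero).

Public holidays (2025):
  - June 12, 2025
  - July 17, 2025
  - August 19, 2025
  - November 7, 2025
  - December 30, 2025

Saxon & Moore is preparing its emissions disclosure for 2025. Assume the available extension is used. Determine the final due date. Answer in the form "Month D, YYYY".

Start from the fixed due date, July 7, 2025.
Since July 7, 2025 is a Monday and not a holiday, the date is unchanged.
The 10-business-day extension runs from July 7, 2025 to July 22, 2025.
July 22, 2025 falls on a Tuesday, which is a business day, so no adjustment is needed.
Deadline: July 22, 2025.

July 22, 2025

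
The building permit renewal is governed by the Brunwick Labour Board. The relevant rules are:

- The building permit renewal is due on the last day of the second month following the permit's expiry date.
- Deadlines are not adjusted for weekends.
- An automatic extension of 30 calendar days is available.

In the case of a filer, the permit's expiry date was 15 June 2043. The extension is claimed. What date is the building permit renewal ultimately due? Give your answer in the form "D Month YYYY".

30 September 2043

2 months after 15 June 2043 falls in August 2043; the last day of that month is 31 August 2043.
No adjustment is made for weekends or holidays, so 31 August 2043 stands.
The 30-calendar-day extension moves the deadline from 31 August 2043 to 30 September 2043.
30 September 2043 is a Wednesday; no weekend or holiday adjustment applies.
Final deadline: 30 September 2043.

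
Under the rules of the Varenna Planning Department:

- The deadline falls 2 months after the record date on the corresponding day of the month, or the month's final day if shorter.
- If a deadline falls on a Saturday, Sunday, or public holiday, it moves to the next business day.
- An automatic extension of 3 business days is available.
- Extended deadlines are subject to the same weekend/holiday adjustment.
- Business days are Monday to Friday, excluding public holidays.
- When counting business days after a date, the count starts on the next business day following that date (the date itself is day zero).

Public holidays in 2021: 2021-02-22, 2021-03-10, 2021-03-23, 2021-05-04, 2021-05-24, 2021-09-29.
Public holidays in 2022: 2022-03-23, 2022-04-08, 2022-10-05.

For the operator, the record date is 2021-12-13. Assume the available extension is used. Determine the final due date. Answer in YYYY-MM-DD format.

2 months from 2021-12-13 is 2022-02-13.
2022-02-13 is a Sunday; the next business day is 2022-02-14 (Monday).
The 3-business-day extension runs from 2022-02-14 to 2022-02-17.
Since 2022-02-17 is a Thursday and not a holiday, the date is unchanged.
Final deadline: 2022-02-17.

2022-02-17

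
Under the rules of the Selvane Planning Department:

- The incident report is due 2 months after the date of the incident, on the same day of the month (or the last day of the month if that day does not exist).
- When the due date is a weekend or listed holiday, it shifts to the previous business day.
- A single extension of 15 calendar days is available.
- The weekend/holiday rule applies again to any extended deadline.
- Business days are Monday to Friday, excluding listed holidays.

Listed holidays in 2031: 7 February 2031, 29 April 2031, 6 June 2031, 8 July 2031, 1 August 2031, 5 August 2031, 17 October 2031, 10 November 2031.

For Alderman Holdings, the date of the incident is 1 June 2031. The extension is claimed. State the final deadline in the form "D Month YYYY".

2 months from 1 June 2031 is 1 August 2031.
1 August 2031 is a listed holiday; the preceding business day is 31 July 2031 (Thursday).
With the 15-day extension, 31 July 2031 becomes 15 August 2031.
Since 15 August 2031 is a Friday and not a holiday, the date is unchanged.
Deadline: 15 August 2031.

15 August 2031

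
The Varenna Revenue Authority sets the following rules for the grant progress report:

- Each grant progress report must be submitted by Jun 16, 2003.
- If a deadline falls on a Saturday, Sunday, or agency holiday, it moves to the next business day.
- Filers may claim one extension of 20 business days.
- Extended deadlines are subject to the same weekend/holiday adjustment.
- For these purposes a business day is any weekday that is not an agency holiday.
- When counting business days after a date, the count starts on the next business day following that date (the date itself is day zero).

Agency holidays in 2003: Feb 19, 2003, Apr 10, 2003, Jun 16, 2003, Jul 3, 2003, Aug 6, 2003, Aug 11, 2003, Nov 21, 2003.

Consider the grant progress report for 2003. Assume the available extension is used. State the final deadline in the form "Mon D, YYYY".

The statutory due date is Jun 16, 2003.
Jun 16, 2003 is a listed holiday, so it moves to the next business day, Jun 17, 2003 (Tuesday).
The 20-business-day extension runs from Jun 17, 2003 to Jul 16, 2003.
Since Jul 16, 2003 is a Wednesday and not a holiday, the date is unchanged.
The final due date is Jul 16, 2003.

Jul 16, 2003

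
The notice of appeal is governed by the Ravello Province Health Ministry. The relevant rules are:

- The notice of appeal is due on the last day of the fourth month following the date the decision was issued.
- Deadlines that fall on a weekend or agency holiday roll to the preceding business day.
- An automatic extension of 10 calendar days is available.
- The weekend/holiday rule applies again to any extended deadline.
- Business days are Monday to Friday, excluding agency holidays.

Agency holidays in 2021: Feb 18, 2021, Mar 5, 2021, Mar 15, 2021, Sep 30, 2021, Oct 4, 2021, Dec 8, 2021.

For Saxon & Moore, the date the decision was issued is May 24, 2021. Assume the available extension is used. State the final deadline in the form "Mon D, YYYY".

Oct 8, 2021

4 months after May 24, 2021 is September 2021; that month ends on Sep 30, 2021.
Sep 30, 2021 is a listed holiday, so it moves to the preceding business day, Sep 29, 2021 (Wednesday).
The 10-calendar-day extension moves the deadline from Sep 29, 2021 to Oct 9, 2021.
Oct 9, 2021 is a Saturday; the preceding business day is Oct 8, 2021 (Friday).
The final due date is Oct 8, 2021.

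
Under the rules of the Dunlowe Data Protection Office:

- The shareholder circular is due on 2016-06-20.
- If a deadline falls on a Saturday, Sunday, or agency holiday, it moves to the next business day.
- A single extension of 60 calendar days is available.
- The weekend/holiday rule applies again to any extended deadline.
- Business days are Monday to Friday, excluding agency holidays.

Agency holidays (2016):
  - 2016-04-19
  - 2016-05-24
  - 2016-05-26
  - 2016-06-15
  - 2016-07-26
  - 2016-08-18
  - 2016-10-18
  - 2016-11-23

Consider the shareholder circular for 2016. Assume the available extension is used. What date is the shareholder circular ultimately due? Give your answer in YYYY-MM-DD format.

The stated deadline is 2016-06-20.
2016-06-20 (Monday) is already a business day.
Applying the 60-calendar-day extension: 2016-06-20 + 60 days = 2016-08-19.
2016-08-19 is a Friday and not a listed holiday, so it stands.
Deadline: 2016-08-19.

2016-08-19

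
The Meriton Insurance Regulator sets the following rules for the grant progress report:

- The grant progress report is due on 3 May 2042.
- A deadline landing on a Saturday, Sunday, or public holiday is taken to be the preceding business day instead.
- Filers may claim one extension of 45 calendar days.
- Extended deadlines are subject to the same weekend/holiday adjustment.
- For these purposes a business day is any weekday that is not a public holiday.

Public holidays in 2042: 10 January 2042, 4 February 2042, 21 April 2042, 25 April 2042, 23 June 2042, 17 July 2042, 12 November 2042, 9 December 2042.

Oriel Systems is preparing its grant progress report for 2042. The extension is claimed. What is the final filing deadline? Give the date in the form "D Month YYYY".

The statutory due date is 3 May 2042.
3 May 2042 falls on a Saturday. Rolling to the preceding business day gives 2 May 2042, a Friday.
With the 45-day extension, 2 May 2042 becomes 16 June 2042.
16 June 2042 is a Monday and not a listed holiday, so it stands.
Final deadline: 16 June 2042.

16 June 2042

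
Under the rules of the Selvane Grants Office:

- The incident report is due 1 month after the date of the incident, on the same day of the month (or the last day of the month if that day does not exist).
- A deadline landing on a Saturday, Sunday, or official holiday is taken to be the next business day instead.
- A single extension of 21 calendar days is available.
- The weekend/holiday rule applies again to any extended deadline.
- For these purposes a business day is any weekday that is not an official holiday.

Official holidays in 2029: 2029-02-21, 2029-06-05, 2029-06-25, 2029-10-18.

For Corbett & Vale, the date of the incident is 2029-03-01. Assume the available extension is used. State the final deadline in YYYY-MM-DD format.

1 month after 2029-03-01, on the same day of the month, is 2029-04-01.
2029-04-01 is a Sunday, so it moves to the next business day, 2029-04-02 (Monday).
Applying the 21-calendar-day extension: 2029-04-02 + 21 days = 2029-04-23.
Since 2029-04-23 is a Monday and not a holiday, the date is unchanged.
Deadline: 2029-04-23.

2029-04-23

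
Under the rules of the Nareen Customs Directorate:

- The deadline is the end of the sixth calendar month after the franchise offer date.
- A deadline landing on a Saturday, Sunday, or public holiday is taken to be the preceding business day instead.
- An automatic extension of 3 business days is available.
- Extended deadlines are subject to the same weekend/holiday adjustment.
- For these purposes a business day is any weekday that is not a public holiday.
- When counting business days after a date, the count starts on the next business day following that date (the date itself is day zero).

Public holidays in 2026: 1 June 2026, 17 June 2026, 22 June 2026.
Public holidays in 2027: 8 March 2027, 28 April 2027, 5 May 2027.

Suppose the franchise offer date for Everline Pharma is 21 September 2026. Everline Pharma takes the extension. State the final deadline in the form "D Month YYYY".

6 months after 21 September 2026 falls in March 2027; the last day of that month is 31 March 2027.
31 March 2027 falls on a Wednesday, which is a business day, so no adjustment is needed.
Counting 3 further business days from 31 March 2027 reaches 5 April 2027.
5 April 2027 is a Monday and not a listed holiday, so it stands.
So the filing is due 5 April 2027.

5 April 2027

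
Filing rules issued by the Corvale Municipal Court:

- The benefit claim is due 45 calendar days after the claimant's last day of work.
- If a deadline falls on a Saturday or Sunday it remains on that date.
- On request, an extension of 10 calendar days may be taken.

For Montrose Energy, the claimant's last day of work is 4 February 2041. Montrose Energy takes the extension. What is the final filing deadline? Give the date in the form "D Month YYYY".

45 calendar days after 4 February 2041 is 21 March 2041.
21 March 2041 is a Thursday; no weekend or holiday adjustment applies.
With the 10-day extension, 21 March 2041 becomes 31 March 2041.
No adjustment is made for weekends or holidays, so 31 March 2041 stands.
So the filing is due 31 March 2041.

31 March 2041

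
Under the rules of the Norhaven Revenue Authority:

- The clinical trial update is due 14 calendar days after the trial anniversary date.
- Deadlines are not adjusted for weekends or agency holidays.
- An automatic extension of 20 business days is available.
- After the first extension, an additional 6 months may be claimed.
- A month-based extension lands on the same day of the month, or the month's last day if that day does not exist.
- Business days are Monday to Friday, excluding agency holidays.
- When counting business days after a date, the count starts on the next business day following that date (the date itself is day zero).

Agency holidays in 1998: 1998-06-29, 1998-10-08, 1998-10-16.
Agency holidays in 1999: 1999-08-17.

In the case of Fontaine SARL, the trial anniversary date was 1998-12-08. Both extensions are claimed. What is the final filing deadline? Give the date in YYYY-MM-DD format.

1999-07-19

Adding 14 calendar days to 1998-12-08 gives 1998-12-22.
1998-12-22 is a Tuesday; no weekend or holiday adjustment applies.
Counting 20 further business days from 1998-12-22 reaches 1999-01-19.
1999-01-19 is a Tuesday; no weekend or holiday adjustment applies.
The 6 months extension carries 1999-01-19 to 1999-07-19.
1999-07-19 is a Monday; no weekend or holiday adjustment applies.
So the filing is due 1999-07-19.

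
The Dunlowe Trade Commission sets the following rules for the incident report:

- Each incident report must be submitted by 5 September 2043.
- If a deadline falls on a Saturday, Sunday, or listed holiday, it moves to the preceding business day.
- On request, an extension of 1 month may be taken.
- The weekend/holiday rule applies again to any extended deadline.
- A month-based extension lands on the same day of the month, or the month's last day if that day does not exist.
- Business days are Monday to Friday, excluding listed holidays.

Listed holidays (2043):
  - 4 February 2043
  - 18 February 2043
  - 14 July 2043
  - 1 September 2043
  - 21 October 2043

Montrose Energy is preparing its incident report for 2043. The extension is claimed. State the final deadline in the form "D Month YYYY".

The statutory due date is 5 September 2043.
5 September 2043 is a Saturday; the preceding business day is 4 September 2043 (Friday).
The 1 month extension carries 4 September 2043 to 4 October 2043.
4 October 2043 falls on a Sunday. Rolling to the preceding business day gives 2 October 2043, a Friday.
The final due date is 2 October 2043.

2 October 2043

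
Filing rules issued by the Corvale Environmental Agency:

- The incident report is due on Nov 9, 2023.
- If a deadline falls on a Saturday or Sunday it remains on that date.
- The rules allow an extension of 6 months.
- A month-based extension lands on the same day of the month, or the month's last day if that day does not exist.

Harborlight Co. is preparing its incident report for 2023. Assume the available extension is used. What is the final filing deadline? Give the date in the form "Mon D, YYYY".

May 9, 2024

The stated deadline is Nov 9, 2023.
Nov 9, 2023 is a Thursday; no weekend or holiday adjustment applies.
Add 6 months to Nov 9, 2023: May 9, 2024.
May 9, 2024 falls on a Thursday. The rules make no weekend/holiday allowance, so it remains May 9, 2024.
Final deadline: May 9, 2024.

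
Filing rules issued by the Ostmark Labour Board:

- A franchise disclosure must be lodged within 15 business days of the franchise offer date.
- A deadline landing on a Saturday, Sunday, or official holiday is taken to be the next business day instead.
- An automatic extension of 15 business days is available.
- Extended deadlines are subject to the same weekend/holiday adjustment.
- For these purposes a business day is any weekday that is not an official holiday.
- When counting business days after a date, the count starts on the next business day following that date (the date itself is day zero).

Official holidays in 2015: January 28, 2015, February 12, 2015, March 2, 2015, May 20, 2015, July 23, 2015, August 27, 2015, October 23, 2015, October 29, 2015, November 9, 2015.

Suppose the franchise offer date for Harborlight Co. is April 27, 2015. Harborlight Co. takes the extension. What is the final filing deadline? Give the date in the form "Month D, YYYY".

15 business days after April 27, 2015, excluding weekends and holidays, is May 18, 2015.
May 18, 2015 (Monday) is already a business day.
Applying the 15-business-day extension: 15 business days after May 18, 2015 is June 9, 2015.
June 9, 2015 falls on a Tuesday, which is a business day, so no adjustment is needed.
Deadline: June 9, 2015.

June 9, 2015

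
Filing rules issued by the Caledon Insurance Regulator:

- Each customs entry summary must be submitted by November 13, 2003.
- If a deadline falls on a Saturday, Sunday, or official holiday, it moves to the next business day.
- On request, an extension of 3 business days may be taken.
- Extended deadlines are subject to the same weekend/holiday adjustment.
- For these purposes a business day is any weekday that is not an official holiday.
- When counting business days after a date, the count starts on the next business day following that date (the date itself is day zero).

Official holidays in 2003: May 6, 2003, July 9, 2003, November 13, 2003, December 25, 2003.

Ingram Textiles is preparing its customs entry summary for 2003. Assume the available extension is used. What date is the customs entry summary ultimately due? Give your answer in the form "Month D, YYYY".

November 19, 2003

Start from the fixed due date, November 13, 2003.
November 13, 2003 falls on a listed holiday. Rolling to the next business day gives November 14, 2003, a Friday.
Counting 3 further business days from November 14, 2003 reaches November 19, 2003.
November 19, 2003 is a Wednesday and not a listed holiday, so it stands.
Final deadline: November 19, 2003.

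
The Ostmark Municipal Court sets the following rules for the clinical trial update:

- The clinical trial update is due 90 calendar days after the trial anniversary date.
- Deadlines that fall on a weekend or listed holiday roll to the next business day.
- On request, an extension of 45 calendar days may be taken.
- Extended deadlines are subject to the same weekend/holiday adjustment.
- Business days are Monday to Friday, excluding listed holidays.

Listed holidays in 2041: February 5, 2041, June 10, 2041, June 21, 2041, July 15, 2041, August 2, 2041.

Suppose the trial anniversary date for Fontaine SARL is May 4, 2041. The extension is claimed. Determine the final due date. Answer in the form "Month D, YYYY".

September 19, 2041

Adding 90 calendar days to May 4, 2041 gives August 2, 2041.
Because August 2, 2041 is a listed holiday, the deadline becomes August 5, 2041 (Monday).
The 45-calendar-day extension moves the deadline from August 5, 2041 to September 19, 2041.
September 19, 2041 (Thursday) is already a business day.
The final due date is September 19, 2041.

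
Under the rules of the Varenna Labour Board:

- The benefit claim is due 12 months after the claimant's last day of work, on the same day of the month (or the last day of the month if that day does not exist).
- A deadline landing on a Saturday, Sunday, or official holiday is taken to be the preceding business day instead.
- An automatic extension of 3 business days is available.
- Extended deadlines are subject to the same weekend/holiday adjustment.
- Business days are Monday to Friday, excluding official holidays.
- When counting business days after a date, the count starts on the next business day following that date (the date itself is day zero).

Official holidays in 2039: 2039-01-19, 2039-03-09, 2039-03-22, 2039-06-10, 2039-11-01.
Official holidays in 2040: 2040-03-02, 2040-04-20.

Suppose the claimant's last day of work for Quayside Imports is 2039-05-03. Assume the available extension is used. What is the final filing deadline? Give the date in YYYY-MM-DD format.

2040-05-08

12 months after 2039-05-03, on the same day of the month, is 2040-05-03.
2040-05-03 falls on a Thursday, which is a business day, so no adjustment is needed.
The 3-business-day extension runs from 2040-05-03 to 2040-05-08.
2040-05-08 is a Tuesday and not a listed holiday, so it stands.
The final due date is 2040-05-08.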